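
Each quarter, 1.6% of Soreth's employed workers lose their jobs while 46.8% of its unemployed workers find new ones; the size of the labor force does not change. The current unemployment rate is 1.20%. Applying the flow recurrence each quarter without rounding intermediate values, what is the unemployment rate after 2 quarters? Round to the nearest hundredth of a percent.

With a fixed labor force, u_{t+1} = u_t + s·(1−u_t) − f·u_t = u_t·(1−s−f) + s.
Here 1−s−f = 0.516 and s = 0.016.
u_1 = 0.012000 × 0.516 + 0.016 = 0.022192.
u_2 = 0.022192 × 0.516 + 0.016 = 0.027451.

Unemployment rate after two quarters ≈ 2.75%.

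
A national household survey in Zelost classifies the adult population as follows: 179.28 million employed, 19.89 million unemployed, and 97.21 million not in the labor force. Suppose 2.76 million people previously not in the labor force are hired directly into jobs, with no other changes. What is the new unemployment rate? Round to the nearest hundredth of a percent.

Initially, labor force = 179.28 + 19.89 = 199.17 million, so u = 19.89/199.17 = 9.99%.
After the change, employed and labor force both rise by 2.76; unemployed unchanged → E = 182.04, U = 19.89, labor force = 201.93 million.
New unemployment rate = 19.89 / 201.93 = 9.85%.

New unemployment rate ≈ 9.85%.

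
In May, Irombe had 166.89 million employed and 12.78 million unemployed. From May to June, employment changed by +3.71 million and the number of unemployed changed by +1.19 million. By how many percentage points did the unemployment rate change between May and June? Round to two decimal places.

May: labor force = 166.89 + 12.78 = 179.67; u = 12.78/179.67 = 7.11%.
June: labor force = 170.60 + 13.97 = 184.57; u = 13.97/184.57 = 7.57%.
Change = 7.57% − 7.11% = +0.46 pp.

The unemployment rate changed by +0.46 percentage points.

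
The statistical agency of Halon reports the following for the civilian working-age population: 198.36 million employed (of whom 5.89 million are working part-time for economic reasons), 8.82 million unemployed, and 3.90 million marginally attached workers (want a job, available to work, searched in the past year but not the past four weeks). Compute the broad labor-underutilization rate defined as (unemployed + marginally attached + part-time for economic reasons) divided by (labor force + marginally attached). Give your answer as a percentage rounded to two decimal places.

Broad underutilization rate ≈ 8.82%.

Labor force = 198.36 + 8.82 = 207.18 million.
Numerator = 8.82 + 3.90 + 5.89 = 18.61 million.
Denominator = 207.18 + 3.90 = 211.08 million.
Broad rate = 18.61 / 211.08 = 8.82%.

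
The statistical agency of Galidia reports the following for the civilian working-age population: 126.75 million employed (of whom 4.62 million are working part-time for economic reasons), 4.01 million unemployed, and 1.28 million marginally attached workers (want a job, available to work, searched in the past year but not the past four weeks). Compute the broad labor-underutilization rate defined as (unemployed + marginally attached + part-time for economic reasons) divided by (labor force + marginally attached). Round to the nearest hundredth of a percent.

Broad underutilization rate ≈ 7.51%.

Labor force = 126.75 + 4.01 = 130.76 million.
Numerator = 4.01 + 1.28 + 4.62 = 9.91 million.
Denominator = 130.76 + 1.28 = 132.04 million.
Broad rate = 9.91 / 132.04 = 7.51%.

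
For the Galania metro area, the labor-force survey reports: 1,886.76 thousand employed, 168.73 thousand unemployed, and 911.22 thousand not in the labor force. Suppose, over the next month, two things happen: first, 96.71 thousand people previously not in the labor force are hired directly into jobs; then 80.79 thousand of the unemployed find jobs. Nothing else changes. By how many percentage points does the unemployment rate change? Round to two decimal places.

Initially, labor force = 1,886.76 + 168.73 = 2,055.49 thousand, so u = 168.73/2,055.49 = 8.21%.
After the first change, employed and labor force both rise by 96.71; unemployed unchanged → E = 1,983.47, U = 168.73, labor force = 2,152.20 thousand.
After the second change, unemployed falls and employed rises by 80.79; labor force unchanged → E = 2,064.26, U = 87.94, labor force = 2,152.20 thousand.
New unemployment rate = 87.94 / 2,152.20 = 4.09%.
Change = 4.09% − 8.21% = −4.12 percentage points.

The unemployment rate changes by −4.12 percentage points.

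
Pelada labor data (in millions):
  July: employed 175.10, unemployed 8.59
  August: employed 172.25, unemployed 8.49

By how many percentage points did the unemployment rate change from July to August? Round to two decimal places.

July: labor force = 175.10 + 8.59 = 183.69; u = 8.59/183.69 = 4.68%.
August: labor force = 172.25 + 8.49 = 180.74; u = 8.49/180.74 = 4.70%.
Change = 4.70% − 4.68% = +0.02 pp.

The unemployment rate changed by +0.02 percentage points.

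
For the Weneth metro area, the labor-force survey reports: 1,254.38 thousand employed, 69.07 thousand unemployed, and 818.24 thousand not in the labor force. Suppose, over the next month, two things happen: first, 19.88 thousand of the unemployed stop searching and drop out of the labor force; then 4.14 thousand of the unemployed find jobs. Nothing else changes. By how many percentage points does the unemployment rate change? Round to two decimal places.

Initially, labor force = 1,254.38 + 69.07 = 1,323.45 thousand, so u = 69.07/1,323.45 = 5.22%.
After the first change, unemployed and labor force both fall by 19.88 → E = 1,254.38, U = 49.19, labor force = 1,303.57 thousand.
After the second change, unemployed falls and employed rises by 4.14; labor force unchanged → E = 1,258.52, U = 45.05, labor force = 1,303.57 thousand.
New unemployment rate = 45.05 / 1,303.57 = 3.46%.
Change = 3.46% − 5.22% = −1.76 percentage points.

The unemployment rate changes by −1.76 percentage points.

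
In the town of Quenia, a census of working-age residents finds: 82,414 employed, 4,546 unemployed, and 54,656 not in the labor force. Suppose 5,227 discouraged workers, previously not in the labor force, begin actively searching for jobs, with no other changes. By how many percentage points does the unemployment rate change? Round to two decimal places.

Initially, labor force = 82,414 + 4,546 = 86,960, so u = 4,546/86,960 = 5.23%.
After the change, unemployed and labor force both rise by 5,227 → E = 82,414, U = 9,773, labor force = 92,187.
New unemployment rate = 9,773 / 92,187 = 10.60%.
Change = 10.60% − 5.23% = +5.37 percentage points.

The unemployment rate changes by +5.37 percentage points.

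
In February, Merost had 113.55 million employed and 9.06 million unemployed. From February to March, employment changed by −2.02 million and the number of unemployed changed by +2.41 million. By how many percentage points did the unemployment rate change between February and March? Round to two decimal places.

February: labor force = 113.55 + 9.06 = 122.61; u = 9.06/122.61 = 7.39%.
March: labor force = 111.53 + 11.47 = 123.00; u = 11.47/123.00 = 9.33%.
Change = 9.33% − 7.39% = +1.94 pp.

The unemployment rate changed by +1.94 percentage points.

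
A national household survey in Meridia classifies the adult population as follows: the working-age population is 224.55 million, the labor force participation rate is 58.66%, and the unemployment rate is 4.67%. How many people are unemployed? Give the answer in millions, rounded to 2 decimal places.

Labor force = 0.5866 × 224.55 = 131.72 million.
Unemployed = 0.0467 × 131.72 ≈ 6.15 million.

About 6.15 million are unemployed.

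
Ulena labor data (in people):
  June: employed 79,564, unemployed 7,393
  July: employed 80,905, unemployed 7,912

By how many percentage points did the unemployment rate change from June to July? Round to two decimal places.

The unemployment rate changed by +0.41 percentage points.

June: labor force = 79,564 + 7,393 = 86,957; u = 7,393/86,957 = 8.50%.
July: labor force = 80,905 + 7,912 = 88,817; u = 7,912/88,817 = 8.91%.
Change = 8.91% − 8.50% = +0.41 pp.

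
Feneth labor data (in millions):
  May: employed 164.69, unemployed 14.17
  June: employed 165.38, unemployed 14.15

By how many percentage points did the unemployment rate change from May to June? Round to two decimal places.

May: labor force = 164.69 + 14.17 = 178.86; u = 14.17/178.86 = 7.92%.
June: labor force = 165.38 + 14.15 = 179.53; u = 14.15/179.53 = 7.88%.
Change = 7.88% − 7.92% = −0.04 pp.

The unemployment rate changed by −0.04 percentage points.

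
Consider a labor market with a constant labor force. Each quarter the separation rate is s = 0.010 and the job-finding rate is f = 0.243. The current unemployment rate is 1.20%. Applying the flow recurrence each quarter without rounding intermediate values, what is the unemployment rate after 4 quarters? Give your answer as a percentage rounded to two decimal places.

Unemployment rate after four quarters ≈ 3.10%.

With a fixed labor force, u_{t+1} = u_t + s·(1−u_t) − f·u_t = u_t·(1−s−f) + s.
Here 1−s−f = 0.747 and s = 0.010.
u_1 = 0.012000 × 0.747 + 0.010 = 0.018964.
u_2 = 0.018964 × 0.747 + 0.010 = 0.024166.
u_3 = 0.024166 × 0.747 + 0.010 = 0.028052.
u_4 = 0.028052 × 0.747 + 0.010 = 0.030955.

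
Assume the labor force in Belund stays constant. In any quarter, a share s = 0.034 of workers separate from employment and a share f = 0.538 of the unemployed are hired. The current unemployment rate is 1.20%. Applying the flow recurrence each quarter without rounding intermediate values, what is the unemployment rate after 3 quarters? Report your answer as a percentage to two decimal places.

With a fixed labor force, u_{t+1} = u_t + s·(1−u_t) − f·u_t = u_t·(1−s−f) + s.
Here 1−s−f = 0.428 and s = 0.034.
u_1 = 0.012000 × 0.428 + 0.034 = 0.039136.
u_2 = 0.039136 × 0.428 + 0.034 = 0.050750.
u_3 = 0.050750 × 0.428 + 0.034 = 0.055721.

Unemployment rate after three quarters ≈ 5.57%.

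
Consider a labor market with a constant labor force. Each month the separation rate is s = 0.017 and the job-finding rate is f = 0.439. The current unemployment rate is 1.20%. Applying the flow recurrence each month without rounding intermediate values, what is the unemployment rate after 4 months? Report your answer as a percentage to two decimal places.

Unemployment rate after four months ≈ 3.51%.

With a fixed labor force, u_{t+1} = u_t + s·(1−u_t) − f·u_t = u_t·(1−s−f) + s.
Here 1−s−f = 0.544 and s = 0.017.
u_1 = 0.012000 × 0.544 + 0.017 = 0.023528.
u_2 = 0.023528 × 0.544 + 0.017 = 0.029799.
u_3 = 0.029799 × 0.544 + 0.017 = 0.033211.
u_4 = 0.033211 × 0.544 + 0.017 = 0.035067.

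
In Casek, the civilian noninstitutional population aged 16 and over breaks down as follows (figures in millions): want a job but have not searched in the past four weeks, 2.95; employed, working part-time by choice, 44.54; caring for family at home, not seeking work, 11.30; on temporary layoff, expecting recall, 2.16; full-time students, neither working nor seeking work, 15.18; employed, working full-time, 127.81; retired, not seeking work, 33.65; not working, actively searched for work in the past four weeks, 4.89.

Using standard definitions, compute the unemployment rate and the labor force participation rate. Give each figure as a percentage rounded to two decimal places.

Employed = 44.54 + 127.81 = 172.35 million.
Unemployed = 2.16 + 4.89 = 7.05 million (jobless and actively searching, or on temporary layoff).
Labor force = 172.35 + 7.05 = 179.40 million.
Not in labor force = 2.95 + 11.30 + 15.18 + 33.65 = 63.08 million (those not working and not actively searching are outside the labor force — including those who want a job but have given up searching).
Civilian working-age population = 179.40 + 63.08 = 242.48 million.
Unemployment rate = 7.05 / 179.40 = 3.93%.
Labor force participation rate = 179.40 / 242.48 = 73.99%.

Unemployment rate ≈ 3.93%; labor force participation rate ≈ 73.99%.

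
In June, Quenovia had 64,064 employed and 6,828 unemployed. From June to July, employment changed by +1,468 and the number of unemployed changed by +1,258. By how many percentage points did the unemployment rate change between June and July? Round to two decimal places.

The unemployment rate changed by +1.35 percentage points.

June: labor force = 64,064 + 6,828 = 70,892; u = 6,828/70,892 = 9.63%.
July: labor force = 65,532 + 8,086 = 73,618; u = 8,086/73,618 = 10.98%.
Change = 10.98% − 9.63% = +1.35 pp.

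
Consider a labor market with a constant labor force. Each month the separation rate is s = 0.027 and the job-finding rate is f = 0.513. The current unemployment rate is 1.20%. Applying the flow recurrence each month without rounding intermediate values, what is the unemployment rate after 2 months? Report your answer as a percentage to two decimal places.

Unemployment rate after two months ≈ 4.20%.

With a fixed labor force, u_{t+1} = u_t + s·(1−u_t) − f·u_t = u_t·(1−s−f) + s.
Here 1−s−f = 0.460 and s = 0.027.
u_1 = 0.012000 × 0.460 + 0.027 = 0.032520.
u_2 = 0.032520 × 0.460 + 0.027 = 0.041959.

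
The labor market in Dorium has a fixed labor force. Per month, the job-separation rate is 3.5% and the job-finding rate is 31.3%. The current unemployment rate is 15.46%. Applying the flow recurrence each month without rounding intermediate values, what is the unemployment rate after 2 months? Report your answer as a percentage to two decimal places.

Unemployment rate after two months ≈ 12.35%.

With a fixed labor force, u_{t+1} = u_t + s·(1−u_t) − f·u_t = u_t·(1−s−f) + s.
Here 1−s−f = 0.652 and s = 0.035.
u_1 = 0.154600 × 0.652 + 0.035 = 0.135799.
u_2 = 0.135799 × 0.652 + 0.035 = 0.123541.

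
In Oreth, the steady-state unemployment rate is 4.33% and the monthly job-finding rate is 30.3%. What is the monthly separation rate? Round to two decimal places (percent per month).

From u* = s/(s+f): s = u·f/(1−u).
s = 0.0433 × 30.3 / (1 − 0.0433) = 1.3120 / 0.9567 ≈ 1.37% per month.

Separation rate ≈ 1.37% per month.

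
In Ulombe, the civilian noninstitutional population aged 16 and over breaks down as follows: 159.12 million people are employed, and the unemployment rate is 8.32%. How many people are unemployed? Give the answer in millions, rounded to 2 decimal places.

Let U be the number unemployed. The labor force is E + U, and U/(E+U) = 0.0832.
So U = 0.0832 × 159.12 / (1 − 0.0832) = 13.2388 / 0.9168 ≈ 14.44 million.

About 14.44 million are unemployed.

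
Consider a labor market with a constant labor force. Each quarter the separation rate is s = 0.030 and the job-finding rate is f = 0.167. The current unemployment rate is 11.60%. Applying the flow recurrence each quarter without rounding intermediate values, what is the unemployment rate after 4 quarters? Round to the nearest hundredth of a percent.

With a fixed labor force, u_{t+1} = u_t + s·(1−u_t) − f·u_t = u_t·(1−s−f) + s.
Here 1−s−f = 0.803 and s = 0.030.
u_1 = 0.116000 × 0.803 + 0.030 = 0.123148.
u_2 = 0.123148 × 0.803 + 0.030 = 0.128888.
u_3 = 0.128888 × 0.803 + 0.030 = 0.133497.
u_4 = 0.133497 × 0.803 + 0.030 = 0.137198.

Unemployment rate after four quarters ≈ 13.72%.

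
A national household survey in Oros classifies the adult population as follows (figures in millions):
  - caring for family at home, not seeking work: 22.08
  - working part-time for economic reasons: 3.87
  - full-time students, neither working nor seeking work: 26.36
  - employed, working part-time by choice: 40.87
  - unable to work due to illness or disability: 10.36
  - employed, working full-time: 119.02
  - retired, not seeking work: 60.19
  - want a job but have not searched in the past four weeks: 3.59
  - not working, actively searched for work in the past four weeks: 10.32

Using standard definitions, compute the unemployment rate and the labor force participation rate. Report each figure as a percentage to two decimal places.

Employed = 3.87 + 40.87 + 119.02 = 163.76 million (anyone who worked, including part-time for economic reasons, counts as employed).
Unemployed = 10.32 million.
Labor force = 163.76 + 10.32 = 174.08 million.
Not in labor force = 22.08 + 26.36 + 10.36 + 60.19 + 3.59 = 122.58 million (those not working and not actively searching are outside the labor force — including those who want a job but have given up searching).
Civilian working-age population = 174.08 + 122.58 = 296.66 million.
Unemployment rate = 10.32 / 174.08 = 5.93%.
Labor force participation rate = 174.08 / 296.66 = 58.68%.

Unemployment rate ≈ 5.93%; labor force participation rate ≈ 58.68%.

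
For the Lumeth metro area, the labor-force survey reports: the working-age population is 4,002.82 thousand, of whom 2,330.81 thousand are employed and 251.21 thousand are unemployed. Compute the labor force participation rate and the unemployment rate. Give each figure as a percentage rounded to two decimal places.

Labor force participation rate ≈ 64.51%; unemployment rate ≈ 9.73%.

Labor force = employed + unemployed = 2,330.81 + 251.21 = 2,582.02 thousand.
Unemployment rate = 251.21 / 2,582.02 = 9.73%.
Labor force participation rate = 2,582.02 / 4,002.82 = 64.51%.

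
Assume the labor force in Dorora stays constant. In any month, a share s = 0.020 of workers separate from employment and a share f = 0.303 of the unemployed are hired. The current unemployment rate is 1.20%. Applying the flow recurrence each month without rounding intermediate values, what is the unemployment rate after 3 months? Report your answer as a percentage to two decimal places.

With a fixed labor force, u_{t+1} = u_t + s·(1−u_t) − f·u_t = u_t·(1−s−f) + s.
Here 1−s−f = 0.677 and s = 0.020.
u_1 = 0.012000 × 0.677 + 0.020 = 0.028124.
u_2 = 0.028124 × 0.677 + 0.020 = 0.039040.
u_3 = 0.039040 × 0.677 + 0.020 = 0.046430.

Unemployment rate after three months ≈ 4.64%.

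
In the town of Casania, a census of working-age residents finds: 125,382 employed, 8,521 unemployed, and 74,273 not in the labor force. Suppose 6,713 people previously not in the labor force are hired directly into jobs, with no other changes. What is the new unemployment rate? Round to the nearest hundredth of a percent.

Initially, labor force = 125,382 + 8,521 = 133,903, so u = 8,521/133,903 = 6.36%.
After the change, employed and labor force both rise by 6,713; unemployed unchanged → E = 132,095, U = 8,521, labor force = 140,616.
New unemployment rate = 8,521 / 140,616 = 6.06%.

New unemployment rate ≈ 6.06%.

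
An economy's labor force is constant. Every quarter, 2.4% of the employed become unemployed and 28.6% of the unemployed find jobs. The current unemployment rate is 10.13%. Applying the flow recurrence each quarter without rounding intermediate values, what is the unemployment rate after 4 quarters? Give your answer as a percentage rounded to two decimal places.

With a fixed labor force, u_{t+1} = u_t + s·(1−u_t) − f·u_t = u_t·(1−s−f) + s.
Here 1−s−f = 0.690 and s = 0.024.
u_1 = 0.101300 × 0.690 + 0.024 = 0.093897.
u_2 = 0.093897 × 0.690 + 0.024 = 0.088789.
u_3 = 0.088789 × 0.690 + 0.024 = 0.085264.
u_4 = 0.085264 × 0.690 + 0.024 = 0.082832.

Unemployment rate after four quarters ≈ 8.28%.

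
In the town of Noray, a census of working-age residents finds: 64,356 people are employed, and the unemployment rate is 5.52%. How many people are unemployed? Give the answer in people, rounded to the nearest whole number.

About 3,760 are unemployed.

Let U be the number unemployed. The labor force is E + U, and U/(E+U) = 0.0552.
So U = 0.0552 × 64,356 / (1 − 0.0552) = 3552.45 / 0.9448 ≈ 3,760.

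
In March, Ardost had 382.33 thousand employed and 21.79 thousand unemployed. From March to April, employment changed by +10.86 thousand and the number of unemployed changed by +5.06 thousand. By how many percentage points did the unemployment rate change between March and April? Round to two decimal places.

The unemployment rate changed by +1.00 percentage points.

March: labor force = 382.33 + 21.79 = 404.12; u = 21.79/404.12 = 5.39%.
April: labor force = 393.19 + 26.85 = 420.04; u = 26.85/420.04 = 6.39%.
Change = 6.39% − 5.39% = +1.00 pp.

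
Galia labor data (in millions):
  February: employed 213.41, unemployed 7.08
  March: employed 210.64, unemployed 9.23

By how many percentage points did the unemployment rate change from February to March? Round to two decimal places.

The unemployment rate changed by +0.99 percentage points.

February: labor force = 213.41 + 7.08 = 220.49; u = 7.08/220.49 = 3.21%.
March: labor force = 210.64 + 9.23 = 219.87; u = 9.23/219.87 = 4.20%.
Change = 4.20% − 3.21% = +0.99 pp.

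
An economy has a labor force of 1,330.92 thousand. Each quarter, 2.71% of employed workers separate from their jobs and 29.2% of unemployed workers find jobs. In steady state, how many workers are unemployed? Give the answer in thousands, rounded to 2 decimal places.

About 113.03 thousand are unemployed in steady state.

Steady-state unemployment rate u* = s/(s+f) = 2.71/(2.71+29.2) = 0.084926.
Unemployed = u* × labor force = 0.084926 × 1,330.92 ≈ 113.03 thousand.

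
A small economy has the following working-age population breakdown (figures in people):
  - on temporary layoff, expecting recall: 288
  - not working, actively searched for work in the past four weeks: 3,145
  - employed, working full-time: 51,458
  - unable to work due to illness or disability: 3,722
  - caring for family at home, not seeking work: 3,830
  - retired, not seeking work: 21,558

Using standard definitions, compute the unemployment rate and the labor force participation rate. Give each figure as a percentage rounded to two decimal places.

Employed = 51,458.
Unemployed = 288 + 3,145 = 3,433 (jobless and actively searching, or on temporary layoff).
Labor force = 51,458 + 3,433 = 54,891.
Not in labor force = 3,722 + 3,830 + 21,558 = 29,110 (those not working and not actively searching are outside the labor force).
Civilian working-age population = 54,891 + 29,110 = 84,001.
Unemployment rate = 3,433 / 54,891 = 6.25%.
Labor force participation rate = 54,891 / 84,001 = 65.35%.

Unemployment rate ≈ 6.25%; labor force participation rate ≈ 65.35%.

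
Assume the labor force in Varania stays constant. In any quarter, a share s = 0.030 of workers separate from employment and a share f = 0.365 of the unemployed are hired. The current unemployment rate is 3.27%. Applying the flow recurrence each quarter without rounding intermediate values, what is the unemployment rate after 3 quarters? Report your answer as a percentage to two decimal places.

With a fixed labor force, u_{t+1} = u_t + s·(1−u_t) − f·u_t = u_t·(1−s−f) + s.
Here 1−s−f = 0.605 and s = 0.030.
u_1 = 0.032700 × 0.605 + 0.030 = 0.049783.
u_2 = 0.049783 × 0.605 + 0.030 = 0.060119.
u_3 = 0.060119 × 0.605 + 0.030 = 0.066372.

Unemployment rate after three quarters ≈ 6.64%.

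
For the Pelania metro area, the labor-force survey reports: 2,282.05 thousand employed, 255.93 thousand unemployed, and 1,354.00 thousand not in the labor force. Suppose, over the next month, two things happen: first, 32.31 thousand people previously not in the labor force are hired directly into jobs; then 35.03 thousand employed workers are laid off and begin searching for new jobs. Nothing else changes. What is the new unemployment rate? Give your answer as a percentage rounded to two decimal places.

Initially, labor force = 2,282.05 + 255.93 = 2,537.98 thousand, so u = 255.93/2,537.98 = 10.08%.
After the first change, employed and labor force both rise by 32.31; unemployed unchanged → E = 2,314.36, U = 255.93, labor force = 2,570.29 thousand.
After the second change, employed falls and unemployed rises by 35.03; labor force unchanged → E = 2,279.33, U = 290.96, labor force = 2,570.29 thousand.
New unemployment rate = 290.96 / 2,570.29 = 11.32%.

New unemployment rate ≈ 11.32%.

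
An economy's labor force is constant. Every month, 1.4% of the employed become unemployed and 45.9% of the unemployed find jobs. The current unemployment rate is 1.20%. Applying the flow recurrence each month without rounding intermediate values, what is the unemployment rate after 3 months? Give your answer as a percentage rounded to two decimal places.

Unemployment rate after three months ≈ 2.70%.

With a fixed labor force, u_{t+1} = u_t + s·(1−u_t) − f·u_t = u_t·(1−s−f) + s.
Here 1−s−f = 0.527 and s = 0.014.
u_1 = 0.012000 × 0.527 + 0.014 = 0.020324.
u_2 = 0.020324 × 0.527 + 0.014 = 0.024711.
u_3 = 0.024711 × 0.527 + 0.014 = 0.027023.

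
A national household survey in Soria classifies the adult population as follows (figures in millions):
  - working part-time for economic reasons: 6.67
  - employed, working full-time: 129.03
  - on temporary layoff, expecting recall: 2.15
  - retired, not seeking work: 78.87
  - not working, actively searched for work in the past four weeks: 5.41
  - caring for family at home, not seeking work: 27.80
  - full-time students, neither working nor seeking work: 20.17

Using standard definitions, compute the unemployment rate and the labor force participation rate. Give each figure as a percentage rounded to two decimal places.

Unemployment rate ≈ 5.28%; labor force participation rate ≈ 53.04%.

Employed = 6.67 + 129.03 = 135.70 million (anyone who worked, including part-time for economic reasons, counts as employed).
Unemployed = 2.15 + 5.41 = 7.56 million (jobless and actively searching, or on temporary layoff).
Labor force = 135.70 + 7.56 = 143.26 million.
Not in labor force = 78.87 + 27.80 + 20.17 = 126.84 million (those not working and not actively searching are outside the labor force).
Civilian working-age population = 143.26 + 126.84 = 270.10 million.
Unemployment rate = 7.56 / 143.26 = 5.28%.
Labor force participation rate = 143.26 / 270.10 = 53.04%.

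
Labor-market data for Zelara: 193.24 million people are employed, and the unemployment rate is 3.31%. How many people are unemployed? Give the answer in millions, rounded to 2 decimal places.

About 6.62 million are unemployed.

Let U be the number unemployed. The labor force is E + U, and U/(E+U) = 0.0331.
So U = 0.0331 × 193.24 / (1 − 0.0331) = 6.3962 / 0.9669 ≈ 6.62 million.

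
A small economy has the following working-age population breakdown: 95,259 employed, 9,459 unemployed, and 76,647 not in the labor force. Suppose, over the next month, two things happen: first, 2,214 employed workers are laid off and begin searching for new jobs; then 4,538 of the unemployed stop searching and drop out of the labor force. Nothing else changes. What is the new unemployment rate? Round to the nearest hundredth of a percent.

New unemployment rate ≈ 7.12%.

Initially, labor force = 95,259 + 9,459 = 104,718, so u = 9,459/104,718 = 9.03%.
After the first change, employed falls and unemployed rises by 2,214; labor force unchanged → E = 93,045, U = 11,673, labor force = 104,718.
After the second change, unemployed and labor force both fall by 4,538 → E = 93,045, U = 7,135, labor force = 100,180.
New unemployment rate = 7,135 / 100,180 = 7.12%.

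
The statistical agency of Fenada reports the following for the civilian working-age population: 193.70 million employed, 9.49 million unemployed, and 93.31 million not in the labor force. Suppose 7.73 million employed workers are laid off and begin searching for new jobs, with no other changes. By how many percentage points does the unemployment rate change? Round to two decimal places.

The unemployment rate changes by +3.80 percentage points.

Initially, labor force = 193.70 + 9.49 = 203.19 million, so u = 9.49/203.19 = 4.67%.
After the change, employed falls and unemployed rises by 7.73; labor force unchanged → E = 185.97, U = 17.22, labor force = 203.19 million.
New unemployment rate = 17.22 / 203.19 = 8.47%.
Change = 8.47% − 4.67% = +3.80 percentage points.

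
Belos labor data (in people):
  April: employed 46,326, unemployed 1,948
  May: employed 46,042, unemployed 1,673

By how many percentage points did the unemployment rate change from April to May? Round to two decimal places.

April: labor force = 46,326 + 1,948 = 48,274; u = 1,948/48,274 = 4.04%.
May: labor force = 46,042 + 1,673 = 47,715; u = 1,673/47,715 = 3.51%.
Change = 3.51% − 4.04% = −0.53 pp.

The unemployment rate changed by −0.53 percentage points.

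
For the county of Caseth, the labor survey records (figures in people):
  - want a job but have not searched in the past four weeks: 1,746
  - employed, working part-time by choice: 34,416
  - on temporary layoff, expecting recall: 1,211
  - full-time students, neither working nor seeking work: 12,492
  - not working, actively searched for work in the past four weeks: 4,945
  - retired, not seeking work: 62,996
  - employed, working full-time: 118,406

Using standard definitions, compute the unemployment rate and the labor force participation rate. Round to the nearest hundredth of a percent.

Unemployment rate ≈ 3.87%; labor force participation rate ≈ 67.30%.

Employed = 34,416 + 118,406 = 152,822.
Unemployed = 1,211 + 4,945 = 6,156 (jobless and actively searching, or on temporary layoff).
Labor force = 152,822 + 6,156 = 158,978.
Not in labor force = 1,746 + 12,492 + 62,996 = 77,234 (those not working and not actively searching are outside the labor force — including those who want a job but have given up searching).
Civilian working-age population = 158,978 + 77,234 = 236,212.
Unemployment rate = 6,156 / 158,978 = 3.87%.
Labor force participation rate = 158,978 / 236,212 = 67.30%.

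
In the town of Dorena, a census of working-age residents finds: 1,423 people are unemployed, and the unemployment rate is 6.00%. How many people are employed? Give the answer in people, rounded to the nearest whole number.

Labor force = U / u = 1,423 / 0.0600 ≈ 23,717.
Employed = labor force − unemployed = 23,717 − 1,423 = 22,294.

About 22,294 are employed.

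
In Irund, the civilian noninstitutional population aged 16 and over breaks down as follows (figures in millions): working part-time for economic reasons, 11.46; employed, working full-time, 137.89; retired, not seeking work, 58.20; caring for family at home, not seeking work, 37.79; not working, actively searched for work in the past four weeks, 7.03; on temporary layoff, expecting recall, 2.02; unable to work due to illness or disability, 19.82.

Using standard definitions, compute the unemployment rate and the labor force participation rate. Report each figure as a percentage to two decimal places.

Employed = 11.46 + 137.89 = 149.35 million (anyone who worked, including part-time for economic reasons, counts as employed).
Unemployed = 7.03 + 2.02 = 9.05 million (jobless and actively searching, or on temporary layoff).
Labor force = 149.35 + 9.05 = 158.40 million.
Not in labor force = 58.20 + 37.79 + 19.82 = 115.81 million (those not working and not actively searching are outside the labor force).
Civilian working-age population = 158.40 + 115.81 = 274.21 million.
Unemployment rate = 9.05 / 158.40 = 5.71%.
Labor force participation rate = 158.40 / 274.21 = 57.77%.

Unemployment rate ≈ 5.71%; labor force participation rate ≈ 57.77%.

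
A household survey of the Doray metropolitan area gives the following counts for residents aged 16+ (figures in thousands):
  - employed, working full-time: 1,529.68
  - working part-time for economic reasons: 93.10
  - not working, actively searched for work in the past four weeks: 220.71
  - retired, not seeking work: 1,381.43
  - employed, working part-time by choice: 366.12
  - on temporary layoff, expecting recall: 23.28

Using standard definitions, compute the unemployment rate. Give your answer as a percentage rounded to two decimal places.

Unemployment rate ≈ 10.93%.

Employed = 1,529.68 + 93.10 + 366.12 = 1,988.90 thousand (anyone who worked, including part-time for economic reasons, counts as employed).
Unemployed = 220.71 + 23.28 = 243.99 thousand (jobless and actively searching, or on temporary layoff).
Labor force = 1,988.90 + 243.99 = 2,232.89 thousand.
Unemployment rate = 243.99 / 2,232.89 = 10.93%.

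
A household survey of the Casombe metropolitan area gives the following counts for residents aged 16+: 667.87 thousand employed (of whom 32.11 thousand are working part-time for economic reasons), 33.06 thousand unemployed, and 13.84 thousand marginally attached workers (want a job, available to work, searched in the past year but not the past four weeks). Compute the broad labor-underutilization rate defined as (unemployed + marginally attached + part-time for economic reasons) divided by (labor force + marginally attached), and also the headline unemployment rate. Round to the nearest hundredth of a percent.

Broad underutilization rate ≈ 11.05%; headline unemployment rate ≈ 4.72%.

Labor force = 667.87 + 33.06 = 700.93 thousand.
Numerator = 33.06 + 13.84 + 32.11 = 79.01 thousand.
Denominator = 700.93 + 13.84 = 714.77 thousand.
Broad rate = 79.01 / 714.77 = 11.05%.
Headline unemployment rate = 33.06 / 700.93 = 4.72%.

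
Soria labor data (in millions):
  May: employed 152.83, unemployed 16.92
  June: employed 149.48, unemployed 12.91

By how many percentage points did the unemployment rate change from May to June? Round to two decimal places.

The unemployment rate changed by −2.02 percentage points.

May: labor force = 152.83 + 16.92 = 169.75; u = 16.92/169.75 = 9.97%.
June: labor force = 149.48 + 12.91 = 162.39; u = 12.91/162.39 = 7.95%.
Change = 7.95% − 9.97% = −2.02 pp.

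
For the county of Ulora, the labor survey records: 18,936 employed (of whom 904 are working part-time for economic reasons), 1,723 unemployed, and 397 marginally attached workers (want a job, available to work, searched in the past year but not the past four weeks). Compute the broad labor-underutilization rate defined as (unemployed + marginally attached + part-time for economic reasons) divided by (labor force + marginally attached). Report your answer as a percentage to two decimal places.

Labor force = 18,936 + 1,723 = 20,659.
Numerator = 1,723 + 397 + 904 = 3,024.
Denominator = 20,659 + 397 = 21,056.
Broad rate = 3,024 / 21,056 = 14.36%.

Broad underutilization rate ≈ 14.36%.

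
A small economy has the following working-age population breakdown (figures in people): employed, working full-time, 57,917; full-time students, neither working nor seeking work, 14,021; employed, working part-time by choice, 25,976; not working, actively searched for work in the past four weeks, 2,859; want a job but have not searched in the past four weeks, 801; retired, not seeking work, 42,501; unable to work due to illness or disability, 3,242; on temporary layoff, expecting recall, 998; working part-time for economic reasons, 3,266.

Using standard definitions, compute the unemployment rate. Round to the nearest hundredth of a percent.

Unemployment rate ≈ 4.24%.

Employed = 57,917 + 25,976 + 3,266 = 87,159 (anyone who worked, including part-time for economic reasons, counts as employed).
Unemployed = 2,859 + 998 = 3,857 (jobless and actively searching, or on temporary layoff).
Labor force = 87,159 + 3,857 = 91,016.
Unemployment rate = 3,857 / 91,016 = 4.24%.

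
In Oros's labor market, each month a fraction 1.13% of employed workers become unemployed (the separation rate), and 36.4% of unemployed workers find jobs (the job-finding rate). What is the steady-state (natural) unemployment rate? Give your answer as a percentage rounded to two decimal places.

Steady-state unemployment rate ≈ 3.01%.

At steady state the flows balance: s·E = f·U, so U/(E+U) = s/(s+f).
u* = 1.13 / (1.13 + 36.4) = 1.13 / 37.53 = 3.01%.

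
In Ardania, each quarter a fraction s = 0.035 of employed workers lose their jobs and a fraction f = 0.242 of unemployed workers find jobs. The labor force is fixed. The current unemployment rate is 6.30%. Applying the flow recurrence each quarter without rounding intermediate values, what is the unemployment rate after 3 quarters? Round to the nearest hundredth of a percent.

Unemployment rate after three quarters ≈ 10.24%.

With a fixed labor force, u_{t+1} = u_t + s·(1−u_t) − f·u_t = u_t·(1−s−f) + s.
Here 1−s−f = 0.723 and s = 0.035.
u_1 = 0.063000 × 0.723 + 0.035 = 0.080549.
u_2 = 0.080549 × 0.723 + 0.035 = 0.093237.
u_3 = 0.093237 × 0.723 + 0.035 = 0.102410.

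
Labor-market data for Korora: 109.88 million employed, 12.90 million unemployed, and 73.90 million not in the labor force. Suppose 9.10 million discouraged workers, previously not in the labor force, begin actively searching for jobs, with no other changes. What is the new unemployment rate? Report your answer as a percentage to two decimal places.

New unemployment rate ≈ 16.68%.

Initially, labor force = 109.88 + 12.90 = 122.78 million, so u = 12.90/122.78 = 10.51%.
After the change, unemployed and labor force both rise by 9.10 → E = 109.88, U = 22.00, labor force = 131.88 million.
New unemployment rate = 22.00 / 131.88 = 16.68%.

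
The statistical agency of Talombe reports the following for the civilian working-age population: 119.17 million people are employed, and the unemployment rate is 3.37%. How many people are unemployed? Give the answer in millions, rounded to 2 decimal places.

Let U be the number unemployed. The labor force is E + U, and U/(E+U) = 0.0337.
So U = 0.0337 × 119.17 / (1 − 0.0337) = 4.0160 / 0.9663 ≈ 4.16 million.

About 4.16 million are unemployed.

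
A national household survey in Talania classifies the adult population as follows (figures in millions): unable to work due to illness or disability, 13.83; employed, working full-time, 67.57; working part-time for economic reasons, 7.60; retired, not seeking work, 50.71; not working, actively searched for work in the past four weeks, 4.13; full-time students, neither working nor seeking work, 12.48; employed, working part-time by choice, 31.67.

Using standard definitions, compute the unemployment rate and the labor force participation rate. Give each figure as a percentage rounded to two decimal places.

Unemployment rate ≈ 3.72%; labor force participation rate ≈ 59.03%.

Employed = 67.57 + 7.60 + 31.67 = 106.84 million (anyone who worked, including part-time for economic reasons, counts as employed).
Unemployed = 4.13 million.
Labor force = 106.84 + 4.13 = 110.97 million.
Not in labor force = 13.83 + 50.71 + 12.48 = 77.02 million (those not working and not actively searching are outside the labor force).
Civilian working-age population = 110.97 + 77.02 = 187.99 million.
Unemployment rate = 4.13 / 110.97 = 3.72%.
Labor force participation rate = 110.97 / 187.99 = 59.03%.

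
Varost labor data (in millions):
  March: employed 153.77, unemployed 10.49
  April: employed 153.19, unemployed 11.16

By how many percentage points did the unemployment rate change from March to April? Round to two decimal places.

The unemployment rate changed by +0.40 percentage points.

March: labor force = 153.77 + 10.49 = 164.26; u = 10.49/164.26 = 6.39%.
April: labor force = 153.19 + 11.16 = 164.35; u = 11.16/164.35 = 6.79%.
Change = 6.79% − 6.39% = +0.40 pp.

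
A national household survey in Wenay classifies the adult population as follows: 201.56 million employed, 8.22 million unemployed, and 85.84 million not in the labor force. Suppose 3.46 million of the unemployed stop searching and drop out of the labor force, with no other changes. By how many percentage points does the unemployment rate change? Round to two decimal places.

The unemployment rate changes by −1.61 percentage points.

Initially, labor force = 201.56 + 8.22 = 209.78 million, so u = 8.22/209.78 = 3.92%.
After the change, unemployed and labor force both fall by 3.46 → E = 201.56, U = 4.76, labor force = 206.32 million.
New unemployment rate = 4.76 / 206.32 = 2.31%.
Change = 2.31% − 3.92% = −1.61 percentage points.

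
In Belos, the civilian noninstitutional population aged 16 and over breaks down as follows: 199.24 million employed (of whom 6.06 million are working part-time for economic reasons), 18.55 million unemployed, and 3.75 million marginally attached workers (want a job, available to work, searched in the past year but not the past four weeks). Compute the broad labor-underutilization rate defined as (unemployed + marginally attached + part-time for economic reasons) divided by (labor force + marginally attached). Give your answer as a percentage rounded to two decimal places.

Labor force = 199.24 + 18.55 = 217.79 million.
Numerator = 18.55 + 3.75 + 6.06 = 28.36 million.
Denominator = 217.79 + 3.75 = 221.54 million.
Broad rate = 28.36 / 221.54 = 12.80%.

Broad underutilization rate ≈ 12.80%.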